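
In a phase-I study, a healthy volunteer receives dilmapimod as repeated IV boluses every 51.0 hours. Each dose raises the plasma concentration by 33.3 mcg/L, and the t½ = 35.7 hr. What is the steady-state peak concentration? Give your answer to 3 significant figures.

k = ln 2 / 35.7 = 0.01942 hr⁻¹
Fraction remaining after one interval: e^(−kτ) = e^(−0.01942 × 51.0) = 0.3715
R = 1 / (1 − 0.3715) = 1.591
Css,max = 33.3 × 1.591 ≈ 53.0 mcg/L

53.0 mcg/L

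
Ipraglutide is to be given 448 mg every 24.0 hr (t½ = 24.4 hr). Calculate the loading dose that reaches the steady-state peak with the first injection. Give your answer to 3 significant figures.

906 mg

k = ln 2 / 24.4 = 0.02841 hr⁻¹
Accumulation ratio R = 1 / (1 − e^(−kτ)) = 1 / (1 − e^(−0.02841×24.0)) = 1 / (1 − 0.5057) = 2.023
Loading dose = maintenance dose × R = 448 × 2.023 ≈ 906 mg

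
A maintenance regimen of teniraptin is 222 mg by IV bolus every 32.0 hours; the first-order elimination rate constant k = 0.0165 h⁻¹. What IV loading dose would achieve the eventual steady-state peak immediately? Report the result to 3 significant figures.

541 mg

Accumulation ratio R = 1 / (1 − e^(−kτ)) = 1 / (1 − e^(−0.01650×32.0)) = 1 / (1 − 0.5898) = 2.438
Loading dose = maintenance dose × R = 222 × 2.438 ≈ 541 mg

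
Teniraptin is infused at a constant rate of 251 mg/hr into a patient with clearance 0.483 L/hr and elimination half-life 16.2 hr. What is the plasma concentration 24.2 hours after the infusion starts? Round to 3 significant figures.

335 µg/mL

Css = rate / CL = 251 / 0.483 = 519.7 µg/mL
k = ln 2 / 16.2 = 0.04279 hr⁻¹
C(t) = Css (1 − e^(−kt)) = 519.7 × (1 − e^(−1.035)) = 519.7 × 0.6449 ≈ 335 µg/mL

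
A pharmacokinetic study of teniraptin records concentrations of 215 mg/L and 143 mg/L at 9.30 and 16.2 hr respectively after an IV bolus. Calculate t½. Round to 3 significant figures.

k = ln(C₁/C₂) / (t₂ − t₁) = ln(215/143) / (16.2 − 9.30)
  = 0.4078 / 6.900 = 0.05910 hr⁻¹
t½ = ln 2 / k = ln 2 / 0.05910 ≈ 11.7 hours

11.7 hours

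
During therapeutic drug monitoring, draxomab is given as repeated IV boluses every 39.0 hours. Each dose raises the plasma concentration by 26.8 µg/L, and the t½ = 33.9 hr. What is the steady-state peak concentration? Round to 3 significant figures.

k = ln 2 / 33.9 = 0.02045 hr⁻¹
Fraction remaining after one interval: e^(−kτ) = e^(−0.02045 × 39.0) = 0.4505
R = 1 / (1 − 0.4505) = 1.820
Css,max = 26.8 × 1.820 ≈ 48.8 µg/L

48.8 µg/L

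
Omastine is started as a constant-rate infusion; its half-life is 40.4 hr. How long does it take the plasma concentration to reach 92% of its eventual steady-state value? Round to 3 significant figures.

k = ln 2 / 40.4 = 0.01716 hr⁻¹
f = 1 − e^(−kt)  ⇒  t = −ln(1 − f) / k
t = −ln(1 − 0.92) / 0.01716 = 2.526 / 0.01716 ≈ 147 hours

147 hours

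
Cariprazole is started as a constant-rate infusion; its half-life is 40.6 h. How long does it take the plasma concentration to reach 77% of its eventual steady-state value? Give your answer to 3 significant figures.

86.1 hours

k = ln 2 / 40.6 = 0.01707 h⁻¹
f = 1 − e^(−kt)  ⇒  t = −ln(1 − f) / k
t = −ln(1 − 0.77) / 0.01707 = 1.470 / 0.01707 ≈ 86.1 hours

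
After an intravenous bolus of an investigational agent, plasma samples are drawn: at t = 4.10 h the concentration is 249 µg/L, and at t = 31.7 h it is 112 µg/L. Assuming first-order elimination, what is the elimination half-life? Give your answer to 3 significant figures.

k = ln(C₁/C₂) / (t₂ − t₁) = ln(249/112) / (31.7 − 4.10)
  = 0.7990 / 27.60 = 0.02895 h⁻¹
t½ = ln 2 / k = ln 2 / 0.02895 ≈ 23.9 hours

23.9 hours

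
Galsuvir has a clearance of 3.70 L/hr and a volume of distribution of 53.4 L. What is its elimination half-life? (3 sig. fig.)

10.0 hours

k = CL / V = 3.70 / 53.4 = 0.06929 hr⁻¹
t½ = ln 2 / k = ln 2 / 0.06929 ≈ 10.0 hours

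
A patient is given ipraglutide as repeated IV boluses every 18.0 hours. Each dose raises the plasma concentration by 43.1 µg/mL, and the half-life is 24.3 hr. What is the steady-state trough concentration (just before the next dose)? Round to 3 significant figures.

64.2 µg/mL

k = ln 2 / 24.3 = 0.02852 hr⁻¹
Fraction remaining after one interval: e^(−kτ) = e^(−0.02852 × 18.0) = 0.5984
R = 1 / (1 − 0.5984) = 2.490
Css,max = 43.1 × 2.490 = 107.3 µg/mL
Css,min = Css,max × e^(−kτ) = 107.3 × 0.5984 ≈ 64.2 µg/mL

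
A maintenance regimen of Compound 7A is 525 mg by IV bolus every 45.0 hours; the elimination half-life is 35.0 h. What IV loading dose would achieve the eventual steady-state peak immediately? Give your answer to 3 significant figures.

k = ln 2 / 35.0 = 0.01980 h⁻¹
Accumulation ratio R = 1 / (1 − e^(−kτ)) = 1 / (1 − e^(−0.01980×45.0)) = 1 / (1 − 0.4102) = 1.695
Loading dose = maintenance dose × R = 525 × 1.695 ≈ 890 mg

890 mg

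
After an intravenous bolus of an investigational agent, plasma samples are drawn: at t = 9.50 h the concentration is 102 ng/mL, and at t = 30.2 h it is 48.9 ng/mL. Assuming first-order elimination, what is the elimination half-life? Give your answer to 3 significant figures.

19.5 hours

k = ln(C₁/C₂) / (t₂ − t₁) = ln(102/48.9) / (30.2 − 9.50)
  = 0.7352 / 20.70 = 0.03552 h⁻¹
t½ = ln 2 / k = ln 2 / 0.03552 ≈ 19.5 hours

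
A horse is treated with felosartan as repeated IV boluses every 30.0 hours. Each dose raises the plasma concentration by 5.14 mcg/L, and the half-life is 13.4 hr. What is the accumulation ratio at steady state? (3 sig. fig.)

k = ln 2 / 13.4 = 0.05173 hr⁻¹
Fraction remaining after one interval: e^(−kτ) = e^(−0.05173 × 30.0) = 0.2119
R = 1 / (1 − 0.2119) = 1 / 0.7881 ≈ 1.27

1.27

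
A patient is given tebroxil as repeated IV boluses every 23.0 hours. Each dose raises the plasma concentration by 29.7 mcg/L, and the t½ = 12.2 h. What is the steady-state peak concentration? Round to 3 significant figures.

k = ln 2 / 12.2 = 0.05682 h⁻¹
Fraction remaining after one interval: e^(−kτ) = e^(−0.05682 × 23.0) = 0.2707
R = 1 / (1 − 0.2707) = 1.371
Css,max = 29.7 × 1.371 ≈ 40.7 mcg/L

40.7 mcg/L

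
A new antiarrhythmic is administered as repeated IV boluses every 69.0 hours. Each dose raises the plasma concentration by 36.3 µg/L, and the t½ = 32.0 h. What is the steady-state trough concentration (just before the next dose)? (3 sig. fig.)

10.5 µg/L

k = ln 2 / 32.0 = 0.02166 h⁻¹
Fraction remaining after one interval: e^(−kτ) = e^(−0.02166 × 69.0) = 0.2243
R = 1 / (1 − 0.2243) = 1.289
Css,max = 36.3 × 1.289 = 46.80 µg/L
Css,min = Css,max × e^(−kτ) = 46.80 × 0.2243 ≈ 10.5 µg/L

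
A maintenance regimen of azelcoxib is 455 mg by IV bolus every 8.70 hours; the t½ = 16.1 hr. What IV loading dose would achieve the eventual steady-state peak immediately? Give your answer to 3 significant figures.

1460 mg

k = ln 2 / 16.1 = 0.04305 hr⁻¹
Accumulation ratio R = 1 / (1 − e^(−kτ)) = 1 / (1 − e^(−0.04305×8.70)) = 1 / (1 − 0.6876) = 3.201
Loading dose = maintenance dose × R = 455 × 3.201 ≈ 1460 mg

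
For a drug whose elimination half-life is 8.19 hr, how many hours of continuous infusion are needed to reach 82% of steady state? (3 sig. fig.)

20.3 hours

k = ln 2 / 8.19 = 0.08463 hr⁻¹
f = 1 − e^(−kt)  ⇒  t = −ln(1 − f) / k
t = −ln(1 − 0.82) / 0.08463 = 1.715 / 0.08463 ≈ 20.3 hours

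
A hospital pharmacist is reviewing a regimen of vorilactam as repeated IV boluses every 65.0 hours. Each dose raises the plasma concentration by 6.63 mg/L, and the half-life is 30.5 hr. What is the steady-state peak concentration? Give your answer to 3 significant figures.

k = ln 2 / 30.5 = 0.02273 hr⁻¹
Fraction remaining after one interval: e^(−kτ) = e^(−0.02273 × 65.0) = 0.2283
R = 1 / (1 − 0.2283) = 1.296
Css,max = 6.63 × 1.296 ≈ 8.59 mg/L

8.59 mg/L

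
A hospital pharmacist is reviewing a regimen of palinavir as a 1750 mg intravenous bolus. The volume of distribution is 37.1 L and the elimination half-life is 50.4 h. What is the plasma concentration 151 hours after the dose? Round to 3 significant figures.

C₀ = dose / V = 1750 / 37.1 = 47.17 µg/mL
k = ln 2 / 50.4 = 0.01375 h⁻¹
C(t) = C₀ e^(−kt) = 47.17 × e^(−0.01375 × 151) = 47.17 × e^(−2.077) = 47.17 × 0.1253 ≈ 5.91 µg/mL

5.91 µg/mL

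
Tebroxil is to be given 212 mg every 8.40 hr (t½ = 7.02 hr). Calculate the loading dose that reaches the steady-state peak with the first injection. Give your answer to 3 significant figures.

376 mg

k = ln 2 / 7.02 = 0.09874 hr⁻¹
Accumulation ratio R = 1 / (1 − e^(−kτ)) = 1 / (1 − e^(−0.09874×8.40)) = 1 / (1 − 0.4363) = 1.774
Loading dose = maintenance dose × R = 212 × 1.774 ≈ 376 mg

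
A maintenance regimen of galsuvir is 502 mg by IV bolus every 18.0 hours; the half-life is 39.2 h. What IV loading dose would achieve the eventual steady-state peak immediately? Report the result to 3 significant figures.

k = ln 2 / 39.2 = 0.01768 h⁻¹
Accumulation ratio R = 1 / (1 − e^(−kτ)) = 1 / (1 − e^(−0.01768×18.0)) = 1 / (1 − 0.7274) = 3.668
Loading dose = maintenance dose × R = 502 × 3.668 ≈ 1840 mg

1840 mg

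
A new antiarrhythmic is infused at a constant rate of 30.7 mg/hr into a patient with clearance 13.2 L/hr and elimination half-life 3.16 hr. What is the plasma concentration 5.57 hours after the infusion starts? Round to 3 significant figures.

Css = rate / CL = 30.7 / 13.2 = 2.326 mg/L
k = ln 2 / 3.16 = 0.2194 hr⁻¹
C(t) = Css (1 − e^(−kt)) = 2.326 × (1 − e^(−1.222)) = 2.326 × 0.7053 ≈ 1.64 mg/L

1.64 mg/L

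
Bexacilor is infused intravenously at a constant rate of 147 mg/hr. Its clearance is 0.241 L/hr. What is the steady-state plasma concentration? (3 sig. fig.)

610 µg/mL

Css = infusion rate / CL = 147 / 0.241 ≈ 610 µg/mL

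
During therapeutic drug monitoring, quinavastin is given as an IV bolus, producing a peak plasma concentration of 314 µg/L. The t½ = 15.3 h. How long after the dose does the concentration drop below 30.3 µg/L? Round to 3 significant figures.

51.6 hours

k = ln 2 / 15.3 = 0.04530 h⁻¹
C(t) = C₀ e^(−kt)  ⇒  t = ln(C₀/C) / k
t = ln(314/30.3) / 0.04530 = 2.338 / 0.04530 ≈ 51.6 hours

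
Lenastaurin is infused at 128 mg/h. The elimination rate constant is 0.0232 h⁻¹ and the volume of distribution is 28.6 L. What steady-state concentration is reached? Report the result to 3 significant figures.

CL = k · V = 0.0232 × 28.6 = 0.6635 L/h
Css = rate / CL = 128 / 0.6635 ≈ 193 µg/mL

193 µg/mL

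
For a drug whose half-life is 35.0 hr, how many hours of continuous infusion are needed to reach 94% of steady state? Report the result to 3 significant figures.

142 hours

k = ln 2 / 35.0 = 0.01980 hr⁻¹
f = 1 − e^(−kt)  ⇒  t = −ln(1 − f) / k
t = −ln(1 − 0.94) / 0.01980 = 2.813 / 0.01980 ≈ 142 hours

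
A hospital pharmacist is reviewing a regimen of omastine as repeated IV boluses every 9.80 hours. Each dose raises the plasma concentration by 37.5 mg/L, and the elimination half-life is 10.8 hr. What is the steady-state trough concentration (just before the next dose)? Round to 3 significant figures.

k = ln 2 / 10.8 = 0.06418 hr⁻¹
Fraction remaining after one interval: e^(−kτ) = e^(−0.06418 × 9.80) = 0.5331
R = 1 / (1 − 0.5331) = 2.142
Css,max = 37.5 × 2.142 = 80.32 mg/L
Css,min = Css,max × e^(−kτ) = 80.32 × 0.5331 ≈ 42.8 mg/L

42.8 mg/L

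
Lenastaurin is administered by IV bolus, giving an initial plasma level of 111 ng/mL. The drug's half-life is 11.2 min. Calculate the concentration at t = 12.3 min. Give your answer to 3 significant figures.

51.8 ng/mL

k = ln 2 / 11.2 = 0.06189 min⁻¹
C(t) = C₀ e^(−kt) = 111 × e^(−0.06189 × 12.3) = 111 × e^(−0.7612) = 111 × 0.4671 ≈ 51.8 ng/mL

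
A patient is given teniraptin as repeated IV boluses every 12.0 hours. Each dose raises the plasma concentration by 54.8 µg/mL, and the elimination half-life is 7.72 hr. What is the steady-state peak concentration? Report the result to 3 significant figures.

k = ln 2 / 7.72 = 0.08979 hr⁻¹
Fraction remaining after one interval: e^(−kτ) = e^(−0.08979 × 12.0) = 0.3405
R = 1 / (1 − 0.3405) = 1.516
Css,max = 54.8 × 1.516 ≈ 83.1 µg/mL

83.1 µg/mL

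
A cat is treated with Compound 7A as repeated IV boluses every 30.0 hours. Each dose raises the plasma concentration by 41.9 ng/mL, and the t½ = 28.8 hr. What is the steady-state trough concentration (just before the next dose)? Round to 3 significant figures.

k = ln 2 / 28.8 = 0.02407 hr⁻¹
Fraction remaining after one interval: e^(−kτ) = e^(−0.02407 × 30.0) = 0.4858
R = 1 / (1 − 0.4858) = 1.945
Css,max = 41.9 × 1.945 = 81.48 ng/mL
Css,min = Css,max × e^(−kτ) = 81.48 × 0.4858 ≈ 39.6 ng/mL

39.6 ng/mL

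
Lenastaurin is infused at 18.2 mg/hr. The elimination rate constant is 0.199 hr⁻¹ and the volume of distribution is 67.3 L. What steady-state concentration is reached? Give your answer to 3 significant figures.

1.36 mg/L

CL = k · V = 0.199 × 67.3 = 13.39 L/hr
Css = rate / CL = 18.2 / 13.39 ≈ 1.36 mg/L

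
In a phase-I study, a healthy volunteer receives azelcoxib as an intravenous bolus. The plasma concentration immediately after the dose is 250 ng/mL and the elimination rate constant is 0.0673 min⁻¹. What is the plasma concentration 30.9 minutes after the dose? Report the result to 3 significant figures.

C(t) = C₀ e^(−kt) = 250 × e^(−0.06730 × 30.9) = 250 × e^(−2.080) = 250 × 0.1250 ≈ 31.2 ng/mL

31.2 ng/mL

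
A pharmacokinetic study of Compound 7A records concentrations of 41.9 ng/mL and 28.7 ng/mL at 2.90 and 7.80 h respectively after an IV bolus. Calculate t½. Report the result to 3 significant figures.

8.98 hours

k = ln(C₁/C₂) / (t₂ − t₁) = ln(41.9/28.7) / (7.80 − 2.90)
  = 0.3784 / 4.900 = 0.07722 h⁻¹
t½ = ln 2 / k = ln 2 / 0.07722 ≈ 8.98 hours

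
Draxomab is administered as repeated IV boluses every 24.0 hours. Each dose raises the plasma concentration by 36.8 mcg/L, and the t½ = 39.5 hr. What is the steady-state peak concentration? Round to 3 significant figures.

107 mcg/L

k = ln 2 / 39.5 = 0.01755 hr⁻¹
Fraction remaining after one interval: e^(−kτ) = e^(−0.01755 × 24.0) = 0.6563
R = 1 / (1 − 0.6563) = 2.909
Css,max = 36.8 × 2.909 ≈ 107 mcg/L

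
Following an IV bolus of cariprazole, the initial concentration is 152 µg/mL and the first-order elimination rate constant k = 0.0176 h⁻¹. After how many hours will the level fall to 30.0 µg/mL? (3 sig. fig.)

92.2 hours

C(t) = C₀ e^(−kt)  ⇒  t = ln(C₀/C) / k
t = ln(152/30.0) / 0.01760 = 1.623 / 0.01760 ≈ 92.2 hours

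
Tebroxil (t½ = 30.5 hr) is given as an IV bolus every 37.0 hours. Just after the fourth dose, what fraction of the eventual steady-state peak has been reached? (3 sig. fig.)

k = ln 2 / 30.5 = 0.02273 hr⁻¹
f_n = 1 − e^(−nkτ) = 1 − e^(−4 × 0.02273 × 37.0) = 1 − e^(−3.363) = 1 − 0.03461 ≈ 0.965

0.965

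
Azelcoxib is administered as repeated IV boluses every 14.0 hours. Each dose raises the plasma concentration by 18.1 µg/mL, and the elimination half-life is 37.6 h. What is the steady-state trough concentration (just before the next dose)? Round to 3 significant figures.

k = ln 2 / 37.6 = 0.01843 h⁻¹
Fraction remaining after one interval: e^(−kτ) = e^(−0.01843 × 14.0) = 0.7725
R = 1 / (1 − 0.7725) = 4.396
Css,max = 18.1 × 4.396 = 79.57 µg/mL
Css,min = Css,max × e^(−kτ) = 79.57 × 0.7725 ≈ 61.5 µg/mL

61.5 µg/mL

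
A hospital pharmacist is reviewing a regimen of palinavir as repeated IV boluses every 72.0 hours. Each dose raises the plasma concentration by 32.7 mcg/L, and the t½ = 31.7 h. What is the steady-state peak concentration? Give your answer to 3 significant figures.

41.2 mcg/L

k = ln 2 / 31.7 = 0.02187 h⁻¹
Fraction remaining after one interval: e^(−kτ) = e^(−0.02187 × 72.0) = 0.2071
R = 1 / (1 − 0.2071) = 1.261
Css,max = 32.7 × 1.261 ≈ 41.2 mcg/L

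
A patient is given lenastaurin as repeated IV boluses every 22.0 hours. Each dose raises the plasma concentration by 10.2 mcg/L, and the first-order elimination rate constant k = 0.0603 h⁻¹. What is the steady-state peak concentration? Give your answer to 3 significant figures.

Fraction remaining after one interval: e^(−kτ) = e^(−0.06030 × 22.0) = 0.2654
R = 1 / (1 − 0.2654) = 1.361
Css,max = 10.2 × 1.361 ≈ 13.9 mcg/L

13.9 mcg/L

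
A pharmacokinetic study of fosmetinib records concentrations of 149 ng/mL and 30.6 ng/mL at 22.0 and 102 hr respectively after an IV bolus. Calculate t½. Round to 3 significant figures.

k = ln(C₁/C₂) / (t₂ − t₁) = ln(149/30.6) / (102 − 22.0)
  = 1.583 / 80.00 = 0.01979 hr⁻¹
t½ = ln 2 / k = ln 2 / 0.01979 ≈ 35.0 hours

35.0 hours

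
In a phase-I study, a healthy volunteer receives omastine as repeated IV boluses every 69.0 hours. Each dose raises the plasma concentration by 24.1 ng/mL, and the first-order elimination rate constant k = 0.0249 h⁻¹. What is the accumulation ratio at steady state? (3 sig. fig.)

1.22

Fraction remaining after one interval: e^(−kτ) = e^(−0.02490 × 69.0) = 0.1794
R = 1 / (1 − 0.1794) = 1 / 0.8206 ≈ 1.22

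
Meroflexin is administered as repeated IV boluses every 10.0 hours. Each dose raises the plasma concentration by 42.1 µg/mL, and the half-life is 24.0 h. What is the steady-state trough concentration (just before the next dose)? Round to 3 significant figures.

126 µg/mL

k = ln 2 / 24.0 = 0.02888 h⁻¹
Fraction remaining after one interval: e^(−kτ) = e^(−0.02888 × 10.0) = 0.7492
R = 1 / (1 − 0.7492) = 3.987
Css,max = 42.1 × 3.987 = 167.8 µg/mL
Css,min = Css,max × e^(−kτ) = 167.8 × 0.7492 ≈ 126 µg/mL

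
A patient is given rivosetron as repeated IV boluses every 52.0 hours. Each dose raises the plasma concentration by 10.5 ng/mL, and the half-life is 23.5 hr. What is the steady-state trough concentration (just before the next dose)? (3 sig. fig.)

k = ln 2 / 23.5 = 0.02950 hr⁻¹
Fraction remaining after one interval: e^(−kτ) = e^(−0.02950 × 52.0) = 0.2157
R = 1 / (1 − 0.2157) = 1.275
Css,max = 10.5 × 1.275 = 13.39 ng/mL
Css,min = Css,max × e^(−kτ) = 13.39 × 0.2157 ≈ 2.89 ng/mL

2.89 ng/mL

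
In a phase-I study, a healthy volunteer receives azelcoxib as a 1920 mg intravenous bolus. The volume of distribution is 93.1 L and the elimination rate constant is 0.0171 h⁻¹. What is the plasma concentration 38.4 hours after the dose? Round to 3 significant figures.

10.7 mg/L

C₀ = dose / V = 1920 / 93.1 = 20.62 mg/L
C(t) = C₀ e^(−kt) = 20.62 × e^(−0.01710 × 38.4) = 20.62 × e^(−0.6566) = 20.62 × 0.5186 ≈ 10.7 mg/L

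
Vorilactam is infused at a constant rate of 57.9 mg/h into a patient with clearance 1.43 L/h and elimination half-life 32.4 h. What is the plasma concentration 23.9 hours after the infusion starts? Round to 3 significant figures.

16.2 µg/mL

Css = rate / CL = 57.9 / 1.43 = 40.49 µg/mL
k = ln 2 / 32.4 = 0.02139 h⁻¹
C(t) = Css (1 − e^(−kt)) = 40.49 × (1 − e^(−0.5113)) = 40.49 × 0.4003 ≈ 16.2 µg/mL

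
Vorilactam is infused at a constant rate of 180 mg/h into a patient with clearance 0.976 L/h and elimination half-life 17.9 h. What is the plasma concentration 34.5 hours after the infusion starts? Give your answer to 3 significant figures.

136 mg/L

Css = rate / CL = 180 / 0.976 = 184.4 mg/L
k = ln 2 / 17.9 = 0.03872 h⁻¹
C(t) = Css (1 − e^(−kt)) = 184.4 × (1 − e^(−1.336)) = 184.4 × 0.7371 ≈ 136 mg/L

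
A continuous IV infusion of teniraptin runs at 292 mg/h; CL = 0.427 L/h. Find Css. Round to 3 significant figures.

Css = infusion rate / CL = 292 / 0.427 ≈ 684 µg/mL

684 µg/mL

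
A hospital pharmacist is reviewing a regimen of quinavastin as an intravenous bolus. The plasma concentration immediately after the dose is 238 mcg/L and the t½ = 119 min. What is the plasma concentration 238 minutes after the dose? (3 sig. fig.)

k = ln 2 / 119 = 0.005825 min⁻¹
238 min is 2.000 half-lives, so C = 238 × (1/2)^2.000 = 238 × 0.2500 ≈ 59.5 mcg/L

59.5 mcg/L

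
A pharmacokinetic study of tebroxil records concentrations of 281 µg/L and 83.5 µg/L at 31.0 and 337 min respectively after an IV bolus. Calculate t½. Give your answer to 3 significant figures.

175 minutes

k = ln(C₁/C₂) / (t₂ − t₁) = ln(281/83.5) / (337 − 31.0)
  = 1.214 / 306.0 = 0.003966 min⁻¹
t½ = ln 2 / k = ln 2 / 0.003966 ≈ 175 minutes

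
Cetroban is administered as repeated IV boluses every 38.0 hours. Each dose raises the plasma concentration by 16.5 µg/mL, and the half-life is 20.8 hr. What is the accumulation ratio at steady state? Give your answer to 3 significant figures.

k = ln 2 / 20.8 = 0.03332 hr⁻¹
Fraction remaining after one interval: e^(−kτ) = e^(−0.03332 × 38.0) = 0.2819
R = 1 / (1 − 0.2819) = 1 / 0.7181 ≈ 1.39

1.39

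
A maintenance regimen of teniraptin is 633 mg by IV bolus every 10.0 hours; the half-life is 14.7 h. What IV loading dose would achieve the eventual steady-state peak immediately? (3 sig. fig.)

1680 mg

k = ln 2 / 14.7 = 0.04715 h⁻¹
Accumulation ratio R = 1 / (1 − e^(−kτ)) = 1 / (1 − e^(−0.04715×10.0)) = 1 / (1 − 0.6240) = 2.660
Loading dose = maintenance dose × R = 633 × 2.660 ≈ 1680 mg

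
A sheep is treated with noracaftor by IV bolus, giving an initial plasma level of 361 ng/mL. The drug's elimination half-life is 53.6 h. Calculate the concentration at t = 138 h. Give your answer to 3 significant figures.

k = ln 2 / 53.6 = 0.01293 h⁻¹
C(t) = C₀ e^(−kt) = 361 × e^(−0.01293 × 138) = 361 × e^(−1.785) = 361 × 0.1679 ≈ 60.6 ng/mL

60.6 ng/mL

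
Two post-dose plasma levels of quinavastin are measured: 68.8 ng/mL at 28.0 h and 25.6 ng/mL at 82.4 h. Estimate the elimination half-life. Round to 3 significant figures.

38.1 hours

k = ln(C₁/C₂) / (t₂ − t₁) = ln(68.8/25.6) / (82.4 − 28.0)
  = 0.9886 / 54.40 = 0.01817 h⁻¹
t½ = ln 2 / k = ln 2 / 0.01817 ≈ 38.1 hours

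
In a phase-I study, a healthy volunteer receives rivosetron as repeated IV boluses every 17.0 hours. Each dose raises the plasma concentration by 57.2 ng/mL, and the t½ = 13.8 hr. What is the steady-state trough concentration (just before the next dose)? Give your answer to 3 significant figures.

42.4 ng/mL

k = ln 2 / 13.8 = 0.05023 hr⁻¹
Fraction remaining after one interval: e^(−kτ) = e^(−0.05023 × 17.0) = 0.4258
R = 1 / (1 − 0.4258) = 1.741
Css,max = 57.2 × 1.741 = 99.61 ng/mL
Css,min = Css,max × e^(−kτ) = 99.61 × 0.4258 ≈ 42.4 ng/mL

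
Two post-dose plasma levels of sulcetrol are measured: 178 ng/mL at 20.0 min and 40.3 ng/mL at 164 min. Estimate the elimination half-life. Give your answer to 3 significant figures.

k = ln(C₁/C₂) / (t₂ − t₁) = ln(178/40.3) / (164 − 20.0)
  = 1.485 / 144.0 = 0.01032 min⁻¹
t½ = ln 2 / k = ln 2 / 0.01032 ≈ 67.2 minutes

67.2 minutes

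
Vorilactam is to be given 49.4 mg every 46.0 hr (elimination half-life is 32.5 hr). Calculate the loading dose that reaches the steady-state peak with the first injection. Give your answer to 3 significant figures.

k = ln 2 / 32.5 = 0.02133 hr⁻¹
Accumulation ratio R = 1 / (1 − e^(−kτ)) = 1 / (1 − e^(−0.02133×46.0)) = 1 / (1 − 0.3749) = 1.600
Loading dose = maintenance dose × R = 49.4 × 1.600 ≈ 79.0 mg

79.0 mg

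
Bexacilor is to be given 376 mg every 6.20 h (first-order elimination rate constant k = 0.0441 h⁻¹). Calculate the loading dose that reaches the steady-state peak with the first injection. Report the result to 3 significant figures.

1570 mg

Accumulation ratio R = 1 / (1 − e^(−kτ)) = 1 / (1 − e^(−0.04410×6.20)) = 1 / (1 − 0.7608) = 4.180
Loading dose = maintenance dose × R = 376 × 4.180 ≈ 1570 mg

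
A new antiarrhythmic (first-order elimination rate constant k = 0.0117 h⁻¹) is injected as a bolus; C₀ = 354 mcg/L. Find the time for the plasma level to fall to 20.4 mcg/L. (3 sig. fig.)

244 hours

C(t) = C₀ e^(−kt)  ⇒  t = ln(C₀/C) / k
t = ln(354/20.4) / 0.01170 = 2.854 / 0.01170 ≈ 244 hours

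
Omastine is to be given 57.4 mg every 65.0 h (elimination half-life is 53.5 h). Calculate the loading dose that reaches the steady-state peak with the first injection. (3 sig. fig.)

101 mg

k = ln 2 / 53.5 = 0.01296 h⁻¹
Accumulation ratio R = 1 / (1 − e^(−kτ)) = 1 / (1 − e^(−0.01296×65.0)) = 1 / (1 − 0.4308) = 1.757
Loading dose = maintenance dose × R = 57.4 × 1.757 ≈ 101 mg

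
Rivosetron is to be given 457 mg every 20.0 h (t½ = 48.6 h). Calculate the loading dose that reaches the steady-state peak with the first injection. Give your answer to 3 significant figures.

1840 mg

k = ln 2 / 48.6 = 0.01426 h⁻¹
Accumulation ratio R = 1 / (1 − e^(−kτ)) = 1 / (1 − e^(−0.01426×20.0)) = 1 / (1 − 0.7518) = 4.029
Loading dose = maintenance dose × R = 457 × 4.029 ≈ 1840 mg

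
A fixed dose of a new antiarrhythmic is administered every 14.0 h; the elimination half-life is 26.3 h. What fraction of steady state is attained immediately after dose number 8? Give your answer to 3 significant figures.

k = ln 2 / 26.3 = 0.02636 h⁻¹
f_n = 1 − e^(−nkτ) = 1 − e^(−8 × 0.02636 × 14.0) = 1 − e^(−2.952) = 1 − 0.05225 ≈ 0.948

0.948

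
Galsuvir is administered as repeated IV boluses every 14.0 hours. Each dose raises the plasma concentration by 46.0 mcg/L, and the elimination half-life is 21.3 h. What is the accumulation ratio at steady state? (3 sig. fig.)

2.73

k = ln 2 / 21.3 = 0.03254 h⁻¹
Fraction remaining after one interval: e^(−kτ) = e^(−0.03254 × 14.0) = 0.6341
R = 1 / (1 − 0.6341) = 1 / 0.3659 ≈ 2.73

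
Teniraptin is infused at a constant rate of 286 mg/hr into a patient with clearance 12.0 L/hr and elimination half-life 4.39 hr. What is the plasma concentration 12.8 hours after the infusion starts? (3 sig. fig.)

Css = rate / CL = 286 / 12.0 = 23.83 µg/mL
k = ln 2 / 4.39 = 0.1579 hr⁻¹
C(t) = Css (1 − e^(−kt)) = 23.83 × (1 − e^(−2.021)) = 23.83 × 0.8675 ≈ 20.7 µg/mL

20.7 µg/mL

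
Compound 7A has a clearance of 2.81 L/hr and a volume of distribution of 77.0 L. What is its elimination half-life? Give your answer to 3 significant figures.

19.0 hours

k = CL / V = 2.81 / 77.0 = 0.03649 hr⁻¹
t½ = ln 2 / k = ln 2 / 0.03649 ≈ 19.0 hours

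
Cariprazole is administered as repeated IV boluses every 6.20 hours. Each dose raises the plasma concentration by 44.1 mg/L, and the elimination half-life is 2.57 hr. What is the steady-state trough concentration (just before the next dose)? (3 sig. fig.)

10.2 mg/L

k = ln 2 / 2.57 = 0.2697 hr⁻¹
Fraction remaining after one interval: e^(−kτ) = e^(−0.2697 × 6.20) = 0.1878
R = 1 / (1 − 0.1878) = 1.231
Css,max = 44.1 × 1.231 = 54.30 mg/L
Css,min = Css,max × e^(−kτ) = 54.30 × 0.1878 ≈ 10.2 mg/L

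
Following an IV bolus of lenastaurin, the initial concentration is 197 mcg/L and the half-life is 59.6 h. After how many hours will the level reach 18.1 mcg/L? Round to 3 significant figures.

k = ln 2 / 59.6 = 0.01163 h⁻¹
C(t) = C₀ e^(−kt)  ⇒  t = ln(C₀/C) / k
t = ln(197/18.1) / 0.01163 = 2.387 / 0.01163 ≈ 205 hours

205 hours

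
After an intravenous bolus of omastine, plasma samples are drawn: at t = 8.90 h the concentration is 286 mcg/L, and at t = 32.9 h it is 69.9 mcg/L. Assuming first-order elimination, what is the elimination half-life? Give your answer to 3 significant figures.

11.8 hours

k = ln(C₁/C₂) / (t₂ − t₁) = ln(286/69.9) / (32.9 − 8.90)
  = 1.409 / 24.00 = 0.05871 h⁻¹
t½ = ln 2 / k = ln 2 / 0.05871 ≈ 11.8 hours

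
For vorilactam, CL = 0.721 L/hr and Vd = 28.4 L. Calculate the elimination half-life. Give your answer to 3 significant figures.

k = CL / V = 0.721 / 28.4 = 0.02539 hr⁻¹
t½ = ln 2 / k = ln 2 / 0.02539 ≈ 27.3 hours

27.3 hours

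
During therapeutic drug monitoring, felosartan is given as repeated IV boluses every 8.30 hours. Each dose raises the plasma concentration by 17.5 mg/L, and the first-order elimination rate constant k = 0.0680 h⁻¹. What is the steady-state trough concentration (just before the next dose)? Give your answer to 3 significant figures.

23.1 mg/L

Fraction remaining after one interval: e^(−kτ) = e^(−0.06800 × 8.30) = 0.5687
R = 1 / (1 − 0.5687) = 2.319
Css,max = 17.5 × 2.319 = 40.58 mg/L
Css,min = Css,max × e^(−kτ) = 40.58 × 0.5687 ≈ 23.1 mg/L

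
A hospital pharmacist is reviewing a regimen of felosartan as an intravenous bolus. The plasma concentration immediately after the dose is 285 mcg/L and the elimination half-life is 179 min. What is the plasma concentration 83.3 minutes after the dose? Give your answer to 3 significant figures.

k = ln 2 / 179 = 0.003872 min⁻¹
C(t) = C₀ e^(−kt) = 285 × e^(−0.003872 × 83.3) = 285 × e^(−0.3226) = 285 × 0.7243 ≈ 206 mcg/L

206 mcg/L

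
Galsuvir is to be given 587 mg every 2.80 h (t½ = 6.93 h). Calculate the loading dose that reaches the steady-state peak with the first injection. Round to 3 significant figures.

k = ln 2 / 6.93 = 0.1000 h⁻¹
Accumulation ratio R = 1 / (1 − e^(−kτ)) = 1 / (1 − e^(−0.1000×2.80)) = 1 / (1 − 0.7557) = 4.094
Loading dose = maintenance dose × R = 587 × 4.094 ≈ 2400 mg

2400 mg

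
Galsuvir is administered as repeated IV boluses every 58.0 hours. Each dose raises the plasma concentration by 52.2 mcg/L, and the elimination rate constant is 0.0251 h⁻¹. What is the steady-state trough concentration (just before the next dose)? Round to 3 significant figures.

Fraction remaining after one interval: e^(−kτ) = e^(−0.02510 × 58.0) = 0.2332
R = 1 / (1 − 0.2332) = 1.304
Css,max = 52.2 × 1.304 = 68.08 mcg/L
Css,min = Css,max × e^(−kτ) = 68.08 × 0.2332 ≈ 15.9 mcg/L

15.9 mcg/L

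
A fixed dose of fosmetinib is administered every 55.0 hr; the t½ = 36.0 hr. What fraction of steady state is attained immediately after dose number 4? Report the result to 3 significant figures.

k = ln 2 / 36.0 = 0.01925 hr⁻¹
f_n = 1 − e^(−nkτ) = 1 − e^(−4 × 0.01925 × 55.0) = 1 − e^(−4.236) = 1 − 0.01447 ≈ 0.986

0.986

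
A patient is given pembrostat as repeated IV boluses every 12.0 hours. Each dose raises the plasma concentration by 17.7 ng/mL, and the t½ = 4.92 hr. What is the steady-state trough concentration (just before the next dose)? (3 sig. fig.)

k = ln 2 / 4.92 = 0.1409 hr⁻¹
Fraction remaining after one interval: e^(−kτ) = e^(−0.1409 × 12.0) = 0.1844
R = 1 / (1 − 0.1844) = 1.226
Css,max = 17.7 × 1.226 = 21.70 ng/mL
Css,min = Css,max × e^(−kτ) = 21.70 × 0.1844 ≈ 4.00 ng/mL

4.00 ng/mL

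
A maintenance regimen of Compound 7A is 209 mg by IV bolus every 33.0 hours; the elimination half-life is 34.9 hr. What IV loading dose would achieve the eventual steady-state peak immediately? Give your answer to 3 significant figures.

435 mg

k = ln 2 / 34.9 = 0.01986 hr⁻¹
Accumulation ratio R = 1 / (1 − e^(−kτ)) = 1 / (1 − e^(−0.01986×33.0)) = 1 / (1 − 0.5192) = 2.080
Loading dose = maintenance dose × R = 209 × 2.080 ≈ 435 mg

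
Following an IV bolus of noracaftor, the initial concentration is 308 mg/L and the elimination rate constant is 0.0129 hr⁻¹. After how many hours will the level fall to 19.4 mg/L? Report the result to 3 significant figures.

214 hours

C(t) = C₀ e^(−kt)  ⇒  t = ln(C₀/C) / k
t = ln(308/19.4) / 0.01290 = 2.765 / 0.01290 ≈ 214 hours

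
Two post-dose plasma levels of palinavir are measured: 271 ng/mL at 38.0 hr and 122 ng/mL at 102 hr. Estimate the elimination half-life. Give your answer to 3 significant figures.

k = ln(C₁/C₂) / (t₂ − t₁) = ln(271/122) / (102 − 38.0)
  = 0.7981 / 64.00 = 0.01247 hr⁻¹
t½ = ln 2 / k = ln 2 / 0.01247 ≈ 55.6 hours

55.6 hours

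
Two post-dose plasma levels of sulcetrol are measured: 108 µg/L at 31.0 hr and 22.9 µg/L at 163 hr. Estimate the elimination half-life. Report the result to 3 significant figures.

k = ln(C₁/C₂) / (t₂ − t₁) = ln(108/22.9) / (163 − 31.0)
  = 1.551 / 132.0 = 0.01175 hr⁻¹
t½ = ln 2 / k = ln 2 / 0.01175 ≈ 59.0 hours

59.0 hours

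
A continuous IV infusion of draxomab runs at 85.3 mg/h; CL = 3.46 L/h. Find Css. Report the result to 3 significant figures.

24.7 µg/mL

Css = infusion rate / CL = 85.3 / 3.46 ≈ 24.7 µg/mL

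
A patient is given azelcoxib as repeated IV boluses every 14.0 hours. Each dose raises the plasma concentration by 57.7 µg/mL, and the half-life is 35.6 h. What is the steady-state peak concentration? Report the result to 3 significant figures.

242 µg/mL

k = ln 2 / 35.6 = 0.01947 h⁻¹
Fraction remaining after one interval: e^(−kτ) = e^(−0.01947 × 14.0) = 0.7614
R = 1 / (1 − 0.7614) = 4.191
Css,max = 57.7 × 4.191 ≈ 242 µg/mL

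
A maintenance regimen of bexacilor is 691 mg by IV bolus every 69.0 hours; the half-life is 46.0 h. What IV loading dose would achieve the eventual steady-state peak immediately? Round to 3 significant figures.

k = ln 2 / 46.0 = 0.01507 h⁻¹
Accumulation ratio R = 1 / (1 − e^(−kτ)) = 1 / (1 − e^(−0.01507×69.0)) = 1 / (1 − 0.3536) = 1.547
Loading dose = maintenance dose × R = 691 × 1.547 ≈ 1070 mg

1070 mg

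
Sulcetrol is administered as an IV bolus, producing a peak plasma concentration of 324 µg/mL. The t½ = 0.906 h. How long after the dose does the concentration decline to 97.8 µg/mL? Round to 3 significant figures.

1.57 hours

k = ln 2 / 0.906 = 0.7651 h⁻¹
C(t) = C₀ e^(−kt)  ⇒  t = ln(C₀/C) / k
t = ln(324/97.8) / 0.7651 = 1.198 / 0.7651 ≈ 1.57 hours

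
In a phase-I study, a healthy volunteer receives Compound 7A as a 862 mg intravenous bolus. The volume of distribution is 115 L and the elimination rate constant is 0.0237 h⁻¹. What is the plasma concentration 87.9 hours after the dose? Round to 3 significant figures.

0.933 µg/mL

C₀ = dose / V = 862 / 115 = 7.496 µg/mL
C(t) = C₀ e^(−kt) = 7.496 × e^(−0.02370 × 87.9) = 7.496 × e^(−2.083) = 7.496 × 0.1245 ≈ 0.933 µg/mL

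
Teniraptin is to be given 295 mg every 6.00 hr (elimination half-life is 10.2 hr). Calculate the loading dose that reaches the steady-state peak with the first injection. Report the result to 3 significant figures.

881 mg

k = ln 2 / 10.2 = 0.06796 hr⁻¹
Accumulation ratio R = 1 / (1 − e^(−kτ)) = 1 / (1 − e^(−0.06796×6.00)) = 1 / (1 − 0.6652) = 2.986
Loading dose = maintenance dose × R = 295 × 2.986 ≈ 881 mg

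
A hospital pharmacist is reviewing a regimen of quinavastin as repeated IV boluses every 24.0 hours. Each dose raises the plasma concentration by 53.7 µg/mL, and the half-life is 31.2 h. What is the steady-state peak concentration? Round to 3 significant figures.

130 µg/mL

k = ln 2 / 31.2 = 0.02222 h⁻¹
Fraction remaining after one interval: e^(−kτ) = e^(−0.02222 × 24.0) = 0.5867
R = 1 / (1 − 0.5867) = 2.420
Css,max = 53.7 × 2.420 ≈ 130 µg/mL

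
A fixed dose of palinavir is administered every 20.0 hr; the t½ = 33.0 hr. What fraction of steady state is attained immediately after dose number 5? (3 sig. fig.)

0.878

k = ln 2 / 33.0 = 0.02100 hr⁻¹
f_n = 1 − e^(−nkτ) = 1 − e^(−5 × 0.02100 × 20.0) = 1 − e^(−2.100) = 1 − 0.1224 ≈ 0.878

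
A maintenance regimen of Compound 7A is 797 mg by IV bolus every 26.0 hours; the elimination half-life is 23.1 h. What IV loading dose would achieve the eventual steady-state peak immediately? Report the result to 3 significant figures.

k = ln 2 / 23.1 = 0.03001 h⁻¹
Accumulation ratio R = 1 / (1 − e^(−kτ)) = 1 / (1 − e^(−0.03001×26.0)) = 1 / (1 − 0.4583) = 1.846
Loading dose = maintenance dose × R = 797 × 1.846 ≈ 1470 mg

1470 mg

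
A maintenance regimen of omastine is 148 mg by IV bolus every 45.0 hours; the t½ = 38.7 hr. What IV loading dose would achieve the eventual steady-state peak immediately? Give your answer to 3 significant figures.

267 mg

k = ln 2 / 38.7 = 0.01791 hr⁻¹
Accumulation ratio R = 1 / (1 − e^(−kτ)) = 1 / (1 − e^(−0.01791×45.0)) = 1 / (1 − 0.4466) = 1.807
Loading dose = maintenance dose × R = 148 × 1.807 ≈ 267 mg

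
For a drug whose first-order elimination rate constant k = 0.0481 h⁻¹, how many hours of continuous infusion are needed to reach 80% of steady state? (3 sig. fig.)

33.5 hours

f = 1 − e^(−kt)  ⇒  t = −ln(1 − f) / k
t = −ln(1 − 0.8) / 0.04810 = 1.609 / 0.04810 ≈ 33.5 hours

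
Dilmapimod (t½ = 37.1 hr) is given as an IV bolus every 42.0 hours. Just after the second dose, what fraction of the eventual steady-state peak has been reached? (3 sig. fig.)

k = ln 2 / 37.1 = 0.01868 hr⁻¹
f_n = 1 − e^(−nkτ) = 1 − e^(−2 × 0.01868 × 42.0) = 1 − e^(−1.569) = 1 − 0.2082 ≈ 0.792

0.792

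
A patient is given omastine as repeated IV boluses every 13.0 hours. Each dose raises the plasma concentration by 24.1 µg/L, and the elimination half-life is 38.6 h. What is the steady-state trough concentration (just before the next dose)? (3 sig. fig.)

91.7 µg/L

k = ln 2 / 38.6 = 0.01796 h⁻¹
Fraction remaining after one interval: e^(−kτ) = e^(−0.01796 × 13.0) = 0.7918
R = 1 / (1 − 0.7918) = 4.803
Css,max = 24.1 × 4.803 = 115.8 µg/L
Css,min = Css,max × e^(−kτ) = 115.8 × 0.7918 ≈ 91.7 µg/L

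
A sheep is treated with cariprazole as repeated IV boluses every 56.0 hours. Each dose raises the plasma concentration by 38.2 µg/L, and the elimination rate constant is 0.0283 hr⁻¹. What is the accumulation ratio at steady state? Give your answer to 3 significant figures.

Fraction remaining after one interval: e^(−kτ) = e^(−0.02830 × 56.0) = 0.2050
R = 1 / (1 − 0.2050) = 1 / 0.7950 ≈ 1.26

1.26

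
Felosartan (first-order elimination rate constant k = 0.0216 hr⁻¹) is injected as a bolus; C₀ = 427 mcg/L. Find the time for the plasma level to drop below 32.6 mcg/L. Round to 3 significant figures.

C(t) = C₀ e^(−kt)  ⇒  t = ln(C₀/C) / k
t = ln(427/32.6) / 0.02160 = 2.572 / 0.02160 ≈ 119 hours

119 hours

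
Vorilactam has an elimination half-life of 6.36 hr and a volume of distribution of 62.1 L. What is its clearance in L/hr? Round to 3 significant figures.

k = ln 2 / t½ = ln 2 / 6.36 = 0.1090 hr⁻¹
CL = k · V = 0.1090 × 62.1 ≈ 6.77 L/hr

6.77 L/hr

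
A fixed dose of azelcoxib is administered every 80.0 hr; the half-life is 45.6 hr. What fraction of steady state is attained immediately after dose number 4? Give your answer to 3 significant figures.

0.992

k = ln 2 / 45.6 = 0.01520 hr⁻¹
f_n = 1 − e^(−nkτ) = 1 − e^(−4 × 0.01520 × 80.0) = 1 − e^(−4.864) = 1 − 0.007718 ≈ 0.992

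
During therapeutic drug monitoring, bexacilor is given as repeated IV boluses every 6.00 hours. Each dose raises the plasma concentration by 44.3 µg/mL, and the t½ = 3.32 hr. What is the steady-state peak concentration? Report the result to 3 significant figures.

62.0 µg/mL

k = ln 2 / 3.32 = 0.2088 hr⁻¹
Fraction remaining after one interval: e^(−kτ) = e^(−0.2088 × 6.00) = 0.2857
R = 1 / (1 − 0.2857) = 1.400
Css,max = 44.3 × 1.400 ≈ 62.0 µg/mL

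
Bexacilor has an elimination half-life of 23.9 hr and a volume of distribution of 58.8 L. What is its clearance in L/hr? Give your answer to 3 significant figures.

1.71 L/hr

k = ln 2 / t½ = ln 2 / 23.9 = 0.02900 hr⁻¹
CL = k · V = 0.02900 × 58.8 ≈ 1.71 L/hr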